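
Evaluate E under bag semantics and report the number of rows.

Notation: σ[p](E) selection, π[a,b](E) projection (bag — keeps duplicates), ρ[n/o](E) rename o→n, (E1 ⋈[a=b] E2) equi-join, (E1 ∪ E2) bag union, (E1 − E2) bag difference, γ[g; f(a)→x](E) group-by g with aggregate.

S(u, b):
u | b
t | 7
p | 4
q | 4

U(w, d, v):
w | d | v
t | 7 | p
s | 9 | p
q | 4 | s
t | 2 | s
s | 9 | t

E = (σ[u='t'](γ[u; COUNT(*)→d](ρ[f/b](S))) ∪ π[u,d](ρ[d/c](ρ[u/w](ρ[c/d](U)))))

Subexpression sizes:
  S → 3
  ρ[f/b](S) → 3
  γ[u; COUNT(*)→d](ρ[f/b](S)) → 3
  σ[u='t'](γ[u; COUNT(*)→d](ρ[f/b](S))) → 1
  U → 5
  ρ[c/d](U) → 5
  ρ[u/w](ρ[c/d](U)) → 5
  ρ[d/c](ρ[u/w](ρ[c/d](U))) → 5
  π[u,d](ρ[d/c](ρ[u/w](ρ[c/d](U)))) → 5
  (σ[u='t'](γ[u; COUNT(*)→d](ρ[f/b](S))) ∪ π[u,d](ρ[d/c](ρ[u/w](ρ[c/d](U))))) → 6

|E| = 6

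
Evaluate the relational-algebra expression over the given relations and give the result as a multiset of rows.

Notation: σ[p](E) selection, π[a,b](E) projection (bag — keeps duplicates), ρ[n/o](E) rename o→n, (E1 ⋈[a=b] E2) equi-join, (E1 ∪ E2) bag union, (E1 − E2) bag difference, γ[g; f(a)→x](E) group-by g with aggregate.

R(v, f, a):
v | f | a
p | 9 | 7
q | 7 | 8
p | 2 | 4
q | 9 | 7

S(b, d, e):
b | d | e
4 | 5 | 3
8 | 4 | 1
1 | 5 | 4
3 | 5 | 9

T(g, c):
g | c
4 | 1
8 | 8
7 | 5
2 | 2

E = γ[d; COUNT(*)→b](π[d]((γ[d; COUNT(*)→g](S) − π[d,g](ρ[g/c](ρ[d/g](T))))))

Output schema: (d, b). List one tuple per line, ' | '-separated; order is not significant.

Per-node cardinality:
  S → 4
  γ[d; COUNT(*)→g](S) → 2
  T → 4
  ρ[d/g](T) → 4
  ρ[g/c](ρ[d/g](T)) → 4
  π[d,g](ρ[g/c](ρ[d/g](T))) → 4
  (γ[d; COUNT(*)→g](S) − π[d,g](ρ[g/c](ρ[d/g](T)))) → 1
  π[d]((γ[d; COUNT(*)→g](S) − π[d,g](ρ[g/c](ρ[d/g](T))))) → 1
  γ[d; COUNT(*)→b](π[d]((γ[d; COUNT(*)→g](S) − π[d,g](ρ[g/c](ρ[d/g](T)))))) → 1

== RESULT ==
d | b
5 | 1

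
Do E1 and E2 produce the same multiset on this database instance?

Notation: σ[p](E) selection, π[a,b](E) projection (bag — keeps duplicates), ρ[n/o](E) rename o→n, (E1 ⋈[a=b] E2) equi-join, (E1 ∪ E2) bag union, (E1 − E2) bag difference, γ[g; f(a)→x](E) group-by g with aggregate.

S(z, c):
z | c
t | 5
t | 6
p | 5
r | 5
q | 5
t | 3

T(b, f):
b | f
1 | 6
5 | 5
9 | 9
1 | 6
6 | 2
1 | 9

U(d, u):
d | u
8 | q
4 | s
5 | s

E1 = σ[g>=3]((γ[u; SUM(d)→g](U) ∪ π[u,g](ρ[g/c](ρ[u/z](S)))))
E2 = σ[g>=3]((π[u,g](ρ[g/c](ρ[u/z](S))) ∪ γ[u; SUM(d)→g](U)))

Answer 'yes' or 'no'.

E1 per-node cardinality:
  U → 3
  γ[u; SUM(d)→g](U) → 2
  S → 6
  ρ[u/z](S) → 6
  ρ[g/c](ρ[u/z](S)) → 6
  π[u,g](ρ[g/c](ρ[u/z](S))) → 6
  (γ[u; SUM(d)→g](U) ∪ π[u,g](ρ[g/c](ρ[u/z](S)))) → 8
  σ[g>=3]((γ[u; SUM(d)→g](U) ∪ π[u,g](ρ[g/c](ρ[u/z](S))))) → 8
E2 per-node cardinality:
  S → 6
  ρ[u/z](S) → 6
  ρ[g/c](ρ[u/z](S)) → 6
  π[u,g](ρ[g/c](ρ[u/z](S))) → 6
  U → 3
  γ[u; SUM(d)→g](U) → 2
  (π[u,g](ρ[g/c](ρ[u/z](S))) ∪ γ[u; SUM(d)→g](U)) → 8
  σ[g>=3]((π[u,g](ρ[g/c](ρ[u/z](S))) ∪ γ[u; SUM(d)→g](U))) → 8

E1 and E2 produce the same multiset:
u | g
p | 5
q | 5
q | 8
r | 5
s | 9
t | 3
t | 5
t | 6

yes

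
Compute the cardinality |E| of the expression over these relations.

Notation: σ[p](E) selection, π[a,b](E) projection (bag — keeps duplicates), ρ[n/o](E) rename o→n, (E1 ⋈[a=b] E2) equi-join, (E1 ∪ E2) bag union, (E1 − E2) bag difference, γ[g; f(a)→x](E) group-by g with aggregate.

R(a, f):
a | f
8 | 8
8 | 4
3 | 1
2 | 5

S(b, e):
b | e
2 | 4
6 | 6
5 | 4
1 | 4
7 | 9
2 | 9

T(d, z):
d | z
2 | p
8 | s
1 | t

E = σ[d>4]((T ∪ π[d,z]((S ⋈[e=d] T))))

Subexpression sizes:
  T → 3
  S → 6
  T → 3
  (S ⋈[e=d] T) → 0
  π[d,z]((S ⋈[e=d] T)) → 0
  (T ∪ π[d,z]((S ⋈[e=d] T))) → 3
  σ[d>4]((T ∪ π[d,z]((S ⋈[e=d] T)))) → 1

|E| = 1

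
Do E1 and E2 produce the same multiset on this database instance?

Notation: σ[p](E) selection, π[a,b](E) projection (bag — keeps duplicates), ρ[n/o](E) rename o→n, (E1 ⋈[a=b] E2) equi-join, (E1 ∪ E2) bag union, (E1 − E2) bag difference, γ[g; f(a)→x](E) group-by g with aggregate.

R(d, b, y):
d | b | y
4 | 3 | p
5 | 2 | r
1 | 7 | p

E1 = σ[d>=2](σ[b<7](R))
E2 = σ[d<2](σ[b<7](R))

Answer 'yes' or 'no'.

E1 stepwise |·|:
  R → 3
  σ[b<7](R) → 2
  σ[d>=2](σ[b<7](R)) → 2
E2 stepwise |·|:
  R → 3
  σ[b<7](R) → 2
  σ[d<2](σ[b<7](R)) → 0

E1 result:
d | b | y
4 | 3 | p
5 | 2 | r
E2 result:
d | b | y
(0 rows)
Witness: (4, 3, 'p') appears 1× in E1 but 0× in E2.

no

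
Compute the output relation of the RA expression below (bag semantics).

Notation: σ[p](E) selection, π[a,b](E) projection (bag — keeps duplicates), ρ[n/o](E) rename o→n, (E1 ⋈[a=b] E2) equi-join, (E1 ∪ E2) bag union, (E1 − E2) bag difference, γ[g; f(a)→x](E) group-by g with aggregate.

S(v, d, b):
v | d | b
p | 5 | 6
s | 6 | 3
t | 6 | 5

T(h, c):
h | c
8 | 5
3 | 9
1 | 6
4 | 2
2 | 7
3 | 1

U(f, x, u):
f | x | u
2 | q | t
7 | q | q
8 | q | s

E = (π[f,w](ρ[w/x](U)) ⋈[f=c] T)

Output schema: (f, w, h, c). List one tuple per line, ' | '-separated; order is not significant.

Per-node cardinality:
  U → 3
  ρ[w/x](U) → 3
  π[f,w](ρ[w/x](U)) → 3
  T → 6
  (π[f,w](ρ[w/x](U)) ⋈[f=c] T) → 2

== RESULT ==
f | w | h | c
2 | q | 4 | 2
7 | q | 2 | 7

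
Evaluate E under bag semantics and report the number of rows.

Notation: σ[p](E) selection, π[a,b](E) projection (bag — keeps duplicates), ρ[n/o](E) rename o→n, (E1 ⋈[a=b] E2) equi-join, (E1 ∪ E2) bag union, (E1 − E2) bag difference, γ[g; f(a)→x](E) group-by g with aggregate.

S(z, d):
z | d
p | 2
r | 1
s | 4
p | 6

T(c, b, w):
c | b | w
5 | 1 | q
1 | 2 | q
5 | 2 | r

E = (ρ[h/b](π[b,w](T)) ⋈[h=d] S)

Subexpression sizes:
  T → 3
  π[b,w](T) → 3
  ρ[h/b](π[b,w](T)) → 3
  S → 4
  (ρ[h/b](π[b,w](T)) ⋈[h=d] S) → 3

|E| = 3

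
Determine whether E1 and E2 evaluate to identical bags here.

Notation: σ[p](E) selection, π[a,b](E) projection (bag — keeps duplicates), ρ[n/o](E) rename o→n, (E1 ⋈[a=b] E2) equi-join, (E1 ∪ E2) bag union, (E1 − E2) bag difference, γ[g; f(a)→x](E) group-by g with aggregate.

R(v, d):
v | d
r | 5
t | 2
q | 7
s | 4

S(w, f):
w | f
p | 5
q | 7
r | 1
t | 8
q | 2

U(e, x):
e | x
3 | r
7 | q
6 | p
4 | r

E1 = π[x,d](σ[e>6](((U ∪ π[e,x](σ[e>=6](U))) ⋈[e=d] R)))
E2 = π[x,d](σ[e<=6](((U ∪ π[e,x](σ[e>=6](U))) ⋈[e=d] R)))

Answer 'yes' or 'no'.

E1 subexpression sizes:
  U → 4
  U → 4
  σ[e>=6](U) → 2
  π[e,x](σ[e>=6](U)) → 2
  (U ∪ π[e,x](σ[e>=6](U))) → 6
  R → 4
  ((U ∪ π[e,x](σ[e>=6](U))) ⋈[e=d] R) → 3
  σ[e>6](((U ∪ π[e,x](σ[e>=6](U))) ⋈[e=d] R)) → 2
  π[x,d](σ[e>6](((U ∪ π[e,x](σ[e>=6](U))) ⋈[e=d] R))) → 2
E2 subexpression sizes:
  U → 4
  U → 4
  σ[e>=6](U) → 2
  π[e,x](σ[e>=6](U)) → 2
  (U ∪ π[e,x](σ[e>=6](U))) → 6
  R → 4
  ((U ∪ π[e,x](σ[e>=6](U))) ⋈[e=d] R) → 3
  σ[e<=6](((U ∪ π[e,x](σ[e>=6](U))) ⋈[e=d] R)) → 1
  π[x,d](σ[e<=6](((U ∪ π[e,x](σ[e>=6](U))) ⋈[e=d] R))) → 1

E1 result:
x | d
q | 7
q | 7
E2 result:
x | d
r | 4
Witness: ('r', 4) appears 0× in E1 but 1× in E2.

no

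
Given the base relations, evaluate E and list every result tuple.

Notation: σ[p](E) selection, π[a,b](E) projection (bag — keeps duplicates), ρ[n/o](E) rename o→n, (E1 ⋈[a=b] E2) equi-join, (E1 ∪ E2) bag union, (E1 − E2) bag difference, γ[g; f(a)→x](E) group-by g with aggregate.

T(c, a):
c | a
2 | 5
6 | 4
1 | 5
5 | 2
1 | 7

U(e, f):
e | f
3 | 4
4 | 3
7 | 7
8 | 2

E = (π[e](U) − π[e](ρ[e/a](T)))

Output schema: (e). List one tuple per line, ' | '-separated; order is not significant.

Stepwise |·|:
  U → 4
  π[e](U) → 4
  T → 5
  ρ[e/a](T) → 5
  π[e](ρ[e/a](T)) → 5
  (π[e](U) − π[e](ρ[e/a](T))) → 2

== RESULT ==
e
3
8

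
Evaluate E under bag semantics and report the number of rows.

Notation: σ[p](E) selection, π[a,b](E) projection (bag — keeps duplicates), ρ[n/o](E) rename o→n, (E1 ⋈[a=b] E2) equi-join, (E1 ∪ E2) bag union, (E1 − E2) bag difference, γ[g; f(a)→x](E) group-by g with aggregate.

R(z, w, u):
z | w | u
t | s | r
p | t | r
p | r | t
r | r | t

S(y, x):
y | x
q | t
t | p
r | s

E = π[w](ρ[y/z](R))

Stepwise |·|:
  R → 4
  ρ[y/z](R) → 4
  π[w](ρ[y/z](R)) → 4

|E| = 4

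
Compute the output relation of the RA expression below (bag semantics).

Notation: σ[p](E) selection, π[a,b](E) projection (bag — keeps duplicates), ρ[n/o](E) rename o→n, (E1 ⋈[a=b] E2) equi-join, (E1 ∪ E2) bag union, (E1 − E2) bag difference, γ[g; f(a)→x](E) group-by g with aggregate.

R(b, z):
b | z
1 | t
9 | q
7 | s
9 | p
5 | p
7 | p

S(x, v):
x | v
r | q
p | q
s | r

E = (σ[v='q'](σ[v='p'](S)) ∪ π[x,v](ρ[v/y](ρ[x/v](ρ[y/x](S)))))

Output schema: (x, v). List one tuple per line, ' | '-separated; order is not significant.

Subexpression sizes:
  S → 3
  σ[v='p'](S) → 0
  σ[v='q'](σ[v='p'](S)) → 0
  S → 3
  ρ[y/x](S) → 3
  ρ[x/v](ρ[y/x](S)) → 3
  ρ[v/y](ρ[x/v](ρ[y/x](S))) → 3
  π[x,v](ρ[v/y](ρ[x/v](ρ[y/x](S)))) → 3
  (σ[v='q'](σ[v='p'](S)) ∪ π[x,v](ρ[v/y](ρ[x/v](ρ[y/x](S))))) → 3

== RESULT ==
x | v
q | p
q | r
r | s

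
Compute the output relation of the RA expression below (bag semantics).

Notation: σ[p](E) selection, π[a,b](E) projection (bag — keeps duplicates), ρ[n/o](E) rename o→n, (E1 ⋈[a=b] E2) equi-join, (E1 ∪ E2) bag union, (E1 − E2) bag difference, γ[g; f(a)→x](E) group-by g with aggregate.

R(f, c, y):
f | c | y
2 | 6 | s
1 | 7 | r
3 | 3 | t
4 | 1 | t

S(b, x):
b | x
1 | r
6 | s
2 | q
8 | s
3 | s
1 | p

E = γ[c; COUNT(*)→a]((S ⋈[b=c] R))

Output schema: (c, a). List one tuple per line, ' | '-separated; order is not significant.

Stepwise |·|:
  S → 6
  R → 4
  (S ⋈[b=c] R) → 4
  γ[c; COUNT(*)→a]((S ⋈[b=c] R)) → 3

== RESULT ==
c | a
1 | 2
3 | 1
6 | 1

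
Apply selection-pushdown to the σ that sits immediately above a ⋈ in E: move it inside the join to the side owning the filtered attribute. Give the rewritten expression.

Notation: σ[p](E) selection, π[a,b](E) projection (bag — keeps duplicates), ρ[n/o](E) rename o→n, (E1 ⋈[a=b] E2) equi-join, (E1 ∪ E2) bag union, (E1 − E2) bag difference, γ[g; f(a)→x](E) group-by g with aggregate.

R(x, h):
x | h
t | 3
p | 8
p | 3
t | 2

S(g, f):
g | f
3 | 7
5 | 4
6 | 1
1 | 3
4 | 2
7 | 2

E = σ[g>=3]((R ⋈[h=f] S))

σ filters on g, owned by the right side.
E' = (R ⋈[h=f] σ[g>=3](S))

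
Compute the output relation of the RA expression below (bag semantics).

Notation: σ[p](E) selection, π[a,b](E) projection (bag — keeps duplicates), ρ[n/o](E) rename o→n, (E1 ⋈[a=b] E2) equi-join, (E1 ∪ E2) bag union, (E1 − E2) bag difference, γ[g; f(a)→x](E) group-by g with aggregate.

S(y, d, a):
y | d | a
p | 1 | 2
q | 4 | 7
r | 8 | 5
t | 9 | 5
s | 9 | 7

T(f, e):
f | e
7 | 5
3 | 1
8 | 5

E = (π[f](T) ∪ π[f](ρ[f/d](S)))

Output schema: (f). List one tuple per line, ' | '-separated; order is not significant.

Per-node cardinality:
  T → 3
  π[f](T) → 3
  S → 5
  ρ[f/d](S) → 5
  π[f](ρ[f/d](S)) → 5
  (π[f](T) ∪ π[f](ρ[f/d](S))) → 8

== RESULT ==
f
1
3
4
7
8
8
9
9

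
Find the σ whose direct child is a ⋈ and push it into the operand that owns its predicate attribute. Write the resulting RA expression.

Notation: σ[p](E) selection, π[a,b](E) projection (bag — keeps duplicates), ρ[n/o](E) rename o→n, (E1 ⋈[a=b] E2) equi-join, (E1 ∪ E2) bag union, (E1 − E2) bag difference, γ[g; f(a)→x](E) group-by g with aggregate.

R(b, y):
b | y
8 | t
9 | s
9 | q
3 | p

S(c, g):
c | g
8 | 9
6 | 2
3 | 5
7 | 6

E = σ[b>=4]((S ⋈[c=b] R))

σ filters on b, owned by the right side.
E' = (S ⋈[c=b] σ[b>=4](R))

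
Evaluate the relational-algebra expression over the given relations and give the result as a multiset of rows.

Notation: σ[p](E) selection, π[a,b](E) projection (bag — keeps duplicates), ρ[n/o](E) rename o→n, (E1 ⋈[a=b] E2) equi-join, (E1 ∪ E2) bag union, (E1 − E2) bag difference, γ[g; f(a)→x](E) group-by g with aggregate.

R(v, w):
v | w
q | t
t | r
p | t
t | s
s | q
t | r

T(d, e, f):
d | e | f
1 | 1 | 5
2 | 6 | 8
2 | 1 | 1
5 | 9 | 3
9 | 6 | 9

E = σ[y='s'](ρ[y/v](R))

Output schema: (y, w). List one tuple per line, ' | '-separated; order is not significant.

Subexpression sizes:
  R → 6
  ρ[y/v](R) → 6
  σ[y='s'](ρ[y/v](R)) → 1

== RESULT ==
y | w
s | q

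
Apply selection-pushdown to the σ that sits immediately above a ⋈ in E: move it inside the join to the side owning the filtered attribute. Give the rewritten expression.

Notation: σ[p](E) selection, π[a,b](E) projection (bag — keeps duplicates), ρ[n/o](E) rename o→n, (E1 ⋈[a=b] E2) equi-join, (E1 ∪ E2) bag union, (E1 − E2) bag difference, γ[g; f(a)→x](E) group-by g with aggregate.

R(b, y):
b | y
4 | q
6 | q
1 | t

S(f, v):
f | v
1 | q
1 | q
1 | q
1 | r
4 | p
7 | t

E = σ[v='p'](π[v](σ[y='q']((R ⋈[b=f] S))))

σ filters on y, owned by the left side.
E' = σ[v='p'](π[v]((σ[y='q'](R) ⋈[b=f] S)))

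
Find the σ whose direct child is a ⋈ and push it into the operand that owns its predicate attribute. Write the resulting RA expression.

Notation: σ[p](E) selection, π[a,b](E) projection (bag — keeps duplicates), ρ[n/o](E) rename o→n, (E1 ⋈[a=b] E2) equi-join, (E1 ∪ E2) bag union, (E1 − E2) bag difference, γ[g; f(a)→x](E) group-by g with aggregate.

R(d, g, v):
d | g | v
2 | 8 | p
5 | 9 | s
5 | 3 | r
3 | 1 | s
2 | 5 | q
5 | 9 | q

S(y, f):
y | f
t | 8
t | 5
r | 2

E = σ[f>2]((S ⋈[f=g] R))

σ filters on f, owned by the left side.
E' = (σ[f>2](S) ⋈[f=g] R)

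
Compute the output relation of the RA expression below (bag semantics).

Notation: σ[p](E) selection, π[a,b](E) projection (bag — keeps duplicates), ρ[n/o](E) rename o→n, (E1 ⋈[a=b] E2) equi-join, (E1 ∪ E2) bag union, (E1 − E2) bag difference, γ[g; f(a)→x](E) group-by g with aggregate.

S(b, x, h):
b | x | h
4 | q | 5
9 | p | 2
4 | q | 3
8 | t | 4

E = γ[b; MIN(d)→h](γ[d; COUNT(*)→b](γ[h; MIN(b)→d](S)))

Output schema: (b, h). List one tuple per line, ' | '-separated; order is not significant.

Per-node cardinality:
  S → 4
  γ[h; MIN(b)→d](S) → 4
  γ[d; COUNT(*)→b](γ[h; MIN(b)→d](S)) → 3
  γ[b; MIN(d)→h](γ[d; COUNT(*)→b](γ[h; MIN(b)→d](S))) → 2

== RESULT ==
b | h
1 | 8
2 | 4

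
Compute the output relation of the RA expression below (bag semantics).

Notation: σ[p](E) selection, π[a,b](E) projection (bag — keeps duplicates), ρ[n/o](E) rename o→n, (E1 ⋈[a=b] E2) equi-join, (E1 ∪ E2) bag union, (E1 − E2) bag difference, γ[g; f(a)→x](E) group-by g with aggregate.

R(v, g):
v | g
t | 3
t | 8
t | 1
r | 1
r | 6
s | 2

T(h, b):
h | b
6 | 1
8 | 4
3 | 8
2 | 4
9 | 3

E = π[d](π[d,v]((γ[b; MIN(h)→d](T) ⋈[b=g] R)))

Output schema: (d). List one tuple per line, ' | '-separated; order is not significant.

Stepwise |·|:
  T → 5
  γ[b; MIN(h)→d](T) → 4
  R → 6
  (γ[b; MIN(h)→d](T) ⋈[b=g] R) → 4
  π[d,v]((γ[b; MIN(h)→d](T) ⋈[b=g] R)) → 4
  π[d](π[d,v]((γ[b; MIN(h)→d](T) ⋈[b=g] R))) → 4

== RESULT ==
d
3
6
6
9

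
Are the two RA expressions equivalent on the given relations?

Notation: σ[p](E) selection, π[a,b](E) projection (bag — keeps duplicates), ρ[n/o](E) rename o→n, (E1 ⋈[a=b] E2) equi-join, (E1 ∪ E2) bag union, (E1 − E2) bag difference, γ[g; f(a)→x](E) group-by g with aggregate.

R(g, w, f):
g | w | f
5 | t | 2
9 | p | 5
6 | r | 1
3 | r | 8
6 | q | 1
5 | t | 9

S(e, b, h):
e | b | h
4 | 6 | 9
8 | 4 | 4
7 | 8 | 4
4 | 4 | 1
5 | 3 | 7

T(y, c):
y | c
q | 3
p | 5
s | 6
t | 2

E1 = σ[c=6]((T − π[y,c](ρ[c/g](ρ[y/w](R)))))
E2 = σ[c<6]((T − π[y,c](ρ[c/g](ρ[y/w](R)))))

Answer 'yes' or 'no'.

E1 stepwise |·|:
  T → 4
  R → 6
  ρ[y/w](R) → 6
  ρ[c/g](ρ[y/w](R)) → 6
  π[y,c](ρ[c/g](ρ[y/w](R))) → 6
  (T − π[y,c](ρ[c/g](ρ[y/w](R)))) → 4
  σ[c=6]((T − π[y,c](ρ[c/g](ρ[y/w](R))))) → 1
E2 stepwise |·|:
  T → 4
  R → 6
  ρ[y/w](R) → 6
  ρ[c/g](ρ[y/w](R)) → 6
  π[y,c](ρ[c/g](ρ[y/w](R))) → 6
  (T − π[y,c](ρ[c/g](ρ[y/w](R)))) → 4
  σ[c<6]((T − π[y,c](ρ[c/g](ρ[y/w](R))))) → 3

E1 result:
y | c
s | 6
E2 result:
y | c
p | 5
q | 3
t | 2
Witness: ('q', 3) appears 0× in E1 but 1× in E2.

no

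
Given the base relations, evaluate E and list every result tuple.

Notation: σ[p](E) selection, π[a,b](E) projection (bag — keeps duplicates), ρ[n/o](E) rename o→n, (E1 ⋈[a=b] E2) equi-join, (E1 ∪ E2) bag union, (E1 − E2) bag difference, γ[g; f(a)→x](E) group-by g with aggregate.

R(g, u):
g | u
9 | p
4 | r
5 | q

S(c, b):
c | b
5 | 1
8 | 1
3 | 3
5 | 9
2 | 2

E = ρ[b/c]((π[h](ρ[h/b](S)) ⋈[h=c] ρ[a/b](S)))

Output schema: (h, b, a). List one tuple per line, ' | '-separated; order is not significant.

Per-node cardinality:
  S → 5
  ρ[h/b](S) → 5
  π[h](ρ[h/b](S)) → 5
  S → 5
  ρ[a/b](S) → 5
  (π[h](ρ[h/b](S)) ⋈[h=c] ρ[a/b](S)) → 2
  ρ[b/c]((π[h](ρ[h/b](S)) ⋈[h=c] ρ[a/b](S))) → 2

== RESULT ==
h | b | a
2 | 2 | 2
3 | 3 | 3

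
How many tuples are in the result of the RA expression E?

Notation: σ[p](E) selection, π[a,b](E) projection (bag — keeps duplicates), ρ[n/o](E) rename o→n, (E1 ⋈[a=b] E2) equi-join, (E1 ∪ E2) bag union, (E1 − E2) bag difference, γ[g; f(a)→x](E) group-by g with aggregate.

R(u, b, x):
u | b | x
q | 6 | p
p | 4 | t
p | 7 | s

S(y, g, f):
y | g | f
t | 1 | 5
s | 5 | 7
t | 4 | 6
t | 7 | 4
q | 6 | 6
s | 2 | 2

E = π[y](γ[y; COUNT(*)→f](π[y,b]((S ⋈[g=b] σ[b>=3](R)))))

Subexpression sizes:
  S → 6
  R → 3
  σ[b>=3](R) → 3
  (S ⋈[g=b] σ[b>=3](R)) → 3
  π[y,b]((S ⋈[g=b] σ[b>=3](R))) → 3
  γ[y; COUNT(*)→f](π[y,b]((S ⋈[g=b] σ[b>=3](R)))) → 2
  π[y](γ[y; COUNT(*)→f](π[y,b]((S ⋈[g=b] σ[b>=3](R))))) → 2

|E| = 2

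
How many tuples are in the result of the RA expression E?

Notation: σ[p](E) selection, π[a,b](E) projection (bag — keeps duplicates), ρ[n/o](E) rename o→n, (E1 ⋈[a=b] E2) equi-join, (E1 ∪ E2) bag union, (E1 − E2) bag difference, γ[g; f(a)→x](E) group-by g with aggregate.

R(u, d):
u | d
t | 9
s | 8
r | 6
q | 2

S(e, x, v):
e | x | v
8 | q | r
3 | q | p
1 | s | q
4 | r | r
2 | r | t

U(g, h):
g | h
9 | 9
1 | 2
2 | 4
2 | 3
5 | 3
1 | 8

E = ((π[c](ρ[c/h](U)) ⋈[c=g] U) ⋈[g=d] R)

Per-node cardinality:
  U → 6
  ρ[c/h](U) → 6
  π[c](ρ[c/h](U)) → 6
  U → 6
  (π[c](ρ[c/h](U)) ⋈[c=g] U) → 3
  R → 4
  ((π[c](ρ[c/h](U)) ⋈[c=g] U) ⋈[g=d] R) → 3

|E| = 3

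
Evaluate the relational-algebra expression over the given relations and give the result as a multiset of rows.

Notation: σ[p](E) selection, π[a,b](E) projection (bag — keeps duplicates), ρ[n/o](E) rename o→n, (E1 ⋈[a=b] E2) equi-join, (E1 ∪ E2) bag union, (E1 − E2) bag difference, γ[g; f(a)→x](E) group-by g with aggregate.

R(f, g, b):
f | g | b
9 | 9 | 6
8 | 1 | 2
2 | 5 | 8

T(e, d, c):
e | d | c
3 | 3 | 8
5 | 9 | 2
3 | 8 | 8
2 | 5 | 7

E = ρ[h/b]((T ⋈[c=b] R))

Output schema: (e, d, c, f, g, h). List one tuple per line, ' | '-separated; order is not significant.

Stepwise |·|:
  T → 4
  R → 3
  (T ⋈[c=b] R) → 3
  ρ[h/b]((T ⋈[c=b] R)) → 3

== RESULT ==
e | d | c | f | g | h
3 | 3 | 8 | 2 | 5 | 8
3 | 8 | 8 | 2 | 5 | 8
5 | 9 | 2 | 8 | 1 | 2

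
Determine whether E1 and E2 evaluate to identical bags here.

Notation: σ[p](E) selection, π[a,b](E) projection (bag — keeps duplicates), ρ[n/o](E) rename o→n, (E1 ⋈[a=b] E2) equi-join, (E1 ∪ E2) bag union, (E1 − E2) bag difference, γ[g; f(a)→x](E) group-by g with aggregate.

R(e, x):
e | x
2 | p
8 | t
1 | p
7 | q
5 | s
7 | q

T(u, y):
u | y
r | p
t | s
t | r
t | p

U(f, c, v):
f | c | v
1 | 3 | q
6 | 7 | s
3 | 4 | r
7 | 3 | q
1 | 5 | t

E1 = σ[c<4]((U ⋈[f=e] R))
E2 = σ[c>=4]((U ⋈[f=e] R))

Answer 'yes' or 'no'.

E1 row counts bottom-up:
  U → 5
  R → 6
  (U ⋈[f=e] R) → 4
  σ[c<4]((U ⋈[f=e] R)) → 3
E2 row counts bottom-up:
  U → 5
  R → 6
  (U ⋈[f=e] R) → 4
  σ[c>=4]((U ⋈[f=e] R)) → 1

E1 result:
f | c | v | e | x
1 | 3 | q | 1 | p
7 | 3 | q | 7 | q
7 | 3 | q | 7 | q
E2 result:
f | c | v | e | x
1 | 5 | t | 1 | p
Witness: (7, 3, 'q', 7, 'q') appears 2× in E1 but 0× in E2.

no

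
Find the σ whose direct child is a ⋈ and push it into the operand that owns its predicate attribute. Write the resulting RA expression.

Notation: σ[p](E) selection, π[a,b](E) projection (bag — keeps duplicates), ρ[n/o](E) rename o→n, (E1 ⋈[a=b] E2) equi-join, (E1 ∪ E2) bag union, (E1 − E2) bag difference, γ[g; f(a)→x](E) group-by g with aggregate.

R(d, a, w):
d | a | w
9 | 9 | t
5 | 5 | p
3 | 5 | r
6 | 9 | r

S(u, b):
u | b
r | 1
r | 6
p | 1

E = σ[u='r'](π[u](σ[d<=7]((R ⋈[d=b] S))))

σ filters on d, owned by the left side.
E' = σ[u='r'](π[u]((σ[d<=7](R) ⋈[d=b] S)))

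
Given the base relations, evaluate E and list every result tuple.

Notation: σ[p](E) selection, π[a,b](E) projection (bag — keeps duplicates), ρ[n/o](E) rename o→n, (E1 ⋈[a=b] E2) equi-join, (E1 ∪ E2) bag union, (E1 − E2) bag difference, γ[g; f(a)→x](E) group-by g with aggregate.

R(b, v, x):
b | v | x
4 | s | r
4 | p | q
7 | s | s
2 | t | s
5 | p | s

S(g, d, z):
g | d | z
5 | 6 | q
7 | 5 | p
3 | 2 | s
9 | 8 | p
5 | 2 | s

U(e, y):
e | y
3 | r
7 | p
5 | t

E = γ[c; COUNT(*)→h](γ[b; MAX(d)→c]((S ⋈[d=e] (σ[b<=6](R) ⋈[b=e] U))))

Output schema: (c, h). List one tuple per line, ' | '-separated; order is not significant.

Row counts bottom-up:
  S → 5
  R → 5
  σ[b<=6](R) → 4
  U → 3
  (σ[b<=6](R) ⋈[b=e] U) → 1
  (S ⋈[d=e] (σ[b<=6](R) ⋈[b=e] U)) → 1
  γ[b; MAX(d)→c]((S ⋈[d=e] (σ[b<=6](R) ⋈[b=e] U))) → 1
  γ[c; COUNT(*)→h](γ[b; MAX(d)→c]((S ⋈[d=e] (σ[b<=6](R) ⋈[b=e] U)))) → 1

== RESULT ==
c | h
5 | 1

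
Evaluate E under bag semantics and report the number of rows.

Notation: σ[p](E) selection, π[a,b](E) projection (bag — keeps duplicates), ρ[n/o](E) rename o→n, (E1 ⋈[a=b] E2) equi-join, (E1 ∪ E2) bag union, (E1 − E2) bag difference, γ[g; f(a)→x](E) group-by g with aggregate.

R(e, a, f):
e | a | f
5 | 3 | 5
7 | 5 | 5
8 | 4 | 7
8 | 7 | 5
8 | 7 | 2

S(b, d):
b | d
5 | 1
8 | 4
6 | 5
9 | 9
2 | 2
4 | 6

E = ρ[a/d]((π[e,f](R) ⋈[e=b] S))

Per-node cardinality:
  R → 5
  π[e,f](R) → 5
  S → 6
  (π[e,f](R) ⋈[e=b] S) → 4
  ρ[a/d]((π[e,f](R) ⋈[e=b] S)) → 4

|E| = 4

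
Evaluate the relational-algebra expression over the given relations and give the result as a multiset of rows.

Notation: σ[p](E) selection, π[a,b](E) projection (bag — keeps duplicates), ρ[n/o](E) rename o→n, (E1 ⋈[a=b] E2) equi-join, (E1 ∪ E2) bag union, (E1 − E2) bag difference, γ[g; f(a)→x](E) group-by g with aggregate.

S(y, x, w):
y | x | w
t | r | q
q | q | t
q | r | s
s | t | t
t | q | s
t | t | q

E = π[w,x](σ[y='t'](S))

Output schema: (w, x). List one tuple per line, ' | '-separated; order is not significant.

Stepwise |·|:
  S → 6
  σ[y='t'](S) → 3
  π[w,x](σ[y='t'](S)) → 3

== RESULT ==
w | x
q | r
q | t
s | q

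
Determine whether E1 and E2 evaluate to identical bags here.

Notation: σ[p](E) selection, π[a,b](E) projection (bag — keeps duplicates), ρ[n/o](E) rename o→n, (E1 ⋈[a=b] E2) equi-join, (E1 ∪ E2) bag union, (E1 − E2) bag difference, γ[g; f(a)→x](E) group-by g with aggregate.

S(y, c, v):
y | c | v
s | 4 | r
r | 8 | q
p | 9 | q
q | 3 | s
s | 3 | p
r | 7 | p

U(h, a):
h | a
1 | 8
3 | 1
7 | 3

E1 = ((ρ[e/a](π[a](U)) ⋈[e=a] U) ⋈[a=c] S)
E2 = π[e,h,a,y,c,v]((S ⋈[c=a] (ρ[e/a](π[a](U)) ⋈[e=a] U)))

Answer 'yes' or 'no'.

E1 stepwise |·|:
  U → 3
  π[a](U) → 3
  ρ[e/a](π[a](U)) → 3
  U → 3
  (ρ[e/a](π[a](U)) ⋈[e=a] U) → 3
  S → 6
  ((ρ[e/a](π[a](U)) ⋈[e=a] U) ⋈[a=c] S) → 3
E2 stepwise |·|:
  S → 6
  U → 3
  π[a](U) → 3
  ρ[e/a](π[a](U)) → 3
  U → 3
  (ρ[e/a](π[a](U)) ⋈[e=a] U) → 3
  (S ⋈[c=a] (ρ[e/a](π[a](U)) ⋈[e=a] U)) → 3
  π[e,h,a,y,c,v]((S ⋈[c=a] (ρ[e/a](π[a](U)) ⋈[e=a] U))) → 3

E1 and E2 produce the same multiset:
e | h | a | y | c | v
3 | 7 | 3 | q | 3 | s
3 | 7 | 3 | s | 3 | p
8 | 1 | 8 | r | 8 | q

yes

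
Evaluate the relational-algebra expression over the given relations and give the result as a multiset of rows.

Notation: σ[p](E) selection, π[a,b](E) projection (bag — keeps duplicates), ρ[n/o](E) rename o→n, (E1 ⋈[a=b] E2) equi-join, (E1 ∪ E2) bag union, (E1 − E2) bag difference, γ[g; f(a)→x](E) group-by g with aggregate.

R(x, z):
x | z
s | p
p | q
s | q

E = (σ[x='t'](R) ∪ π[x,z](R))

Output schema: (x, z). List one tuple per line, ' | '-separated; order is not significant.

Subexpression sizes:
  R → 3
  σ[x='t'](R) → 0
  R → 3
  π[x,z](R) → 3
  (σ[x='t'](R) ∪ π[x,z](R)) → 3

== RESULT ==
x | z
p | q
s | p
s | q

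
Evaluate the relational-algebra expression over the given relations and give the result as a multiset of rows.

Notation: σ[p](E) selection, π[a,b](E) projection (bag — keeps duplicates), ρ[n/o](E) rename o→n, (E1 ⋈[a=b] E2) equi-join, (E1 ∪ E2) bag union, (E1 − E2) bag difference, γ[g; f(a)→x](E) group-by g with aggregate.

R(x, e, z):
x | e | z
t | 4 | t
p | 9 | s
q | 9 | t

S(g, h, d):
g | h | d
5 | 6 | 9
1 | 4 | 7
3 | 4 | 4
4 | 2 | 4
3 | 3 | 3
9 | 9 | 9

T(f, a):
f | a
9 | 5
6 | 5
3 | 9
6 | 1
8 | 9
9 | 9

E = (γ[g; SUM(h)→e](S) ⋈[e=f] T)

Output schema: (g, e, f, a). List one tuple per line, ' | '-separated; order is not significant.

Stepwise |·|:
  S → 6
  γ[g; SUM(h)→e](S) → 5
  T → 6
  (γ[g; SUM(h)→e](S) ⋈[e=f] T) → 4

== RESULT ==
g | e | f | a
5 | 6 | 6 | 1
5 | 6 | 6 | 5
9 | 9 | 9 | 5
9 | 9 | 9 | 9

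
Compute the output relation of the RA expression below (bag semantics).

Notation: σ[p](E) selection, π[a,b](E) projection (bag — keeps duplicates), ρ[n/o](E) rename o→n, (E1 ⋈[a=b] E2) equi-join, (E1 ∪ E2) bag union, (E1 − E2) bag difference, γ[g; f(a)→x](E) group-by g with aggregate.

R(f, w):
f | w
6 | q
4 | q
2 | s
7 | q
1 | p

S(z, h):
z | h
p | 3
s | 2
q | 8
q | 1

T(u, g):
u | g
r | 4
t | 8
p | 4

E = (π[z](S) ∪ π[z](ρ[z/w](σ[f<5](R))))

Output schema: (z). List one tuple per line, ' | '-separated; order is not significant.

Row counts bottom-up:
  S → 4
  π[z](S) → 4
  R → 5
  σ[f<5](R) → 3
  ρ[z/w](σ[f<5](R)) → 3
  π[z](ρ[z/w](σ[f<5](R))) → 3
  (π[z](S) ∪ π[z](ρ[z/w](σ[f<5](R)))) → 7

== RESULT ==
z
p
p
q
q
q
s
s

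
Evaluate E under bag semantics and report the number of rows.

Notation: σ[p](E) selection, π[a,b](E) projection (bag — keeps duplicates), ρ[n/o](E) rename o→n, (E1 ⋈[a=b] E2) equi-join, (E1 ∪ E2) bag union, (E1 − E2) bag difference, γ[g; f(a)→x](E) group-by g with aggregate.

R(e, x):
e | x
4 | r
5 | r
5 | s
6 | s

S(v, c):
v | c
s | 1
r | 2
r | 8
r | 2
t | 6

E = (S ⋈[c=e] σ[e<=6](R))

Row counts bottom-up:
  S → 5
  R → 4
  σ[e<=6](R) → 4
  (S ⋈[c=e] σ[e<=6](R)) → 1

|E| = 1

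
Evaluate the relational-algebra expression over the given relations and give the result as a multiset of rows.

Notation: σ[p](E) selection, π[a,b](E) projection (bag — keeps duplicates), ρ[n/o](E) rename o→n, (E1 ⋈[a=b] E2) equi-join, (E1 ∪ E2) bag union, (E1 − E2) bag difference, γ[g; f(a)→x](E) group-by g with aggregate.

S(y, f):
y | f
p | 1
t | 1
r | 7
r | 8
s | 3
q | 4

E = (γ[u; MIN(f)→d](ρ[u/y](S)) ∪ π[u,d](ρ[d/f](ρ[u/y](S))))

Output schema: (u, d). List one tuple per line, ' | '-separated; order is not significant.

Per-node cardinality:
  S → 6
  ρ[u/y](S) → 6
  γ[u; MIN(f)→d](ρ[u/y](S)) → 5
  S → 6
  ρ[u/y](S) → 6
  ρ[d/f](ρ[u/y](S)) → 6
  π[u,d](ρ[d/f](ρ[u/y](S))) → 6
  (γ[u; MIN(f)→d](ρ[u/y](S)) ∪ π[u,d](ρ[d/f](ρ[u/y](S)))) → 11

== RESULT ==
u | d
p | 1
p | 1
q | 4
q | 4
r | 7
r | 7
r | 8
s | 3
s | 3
t | 1
t | 1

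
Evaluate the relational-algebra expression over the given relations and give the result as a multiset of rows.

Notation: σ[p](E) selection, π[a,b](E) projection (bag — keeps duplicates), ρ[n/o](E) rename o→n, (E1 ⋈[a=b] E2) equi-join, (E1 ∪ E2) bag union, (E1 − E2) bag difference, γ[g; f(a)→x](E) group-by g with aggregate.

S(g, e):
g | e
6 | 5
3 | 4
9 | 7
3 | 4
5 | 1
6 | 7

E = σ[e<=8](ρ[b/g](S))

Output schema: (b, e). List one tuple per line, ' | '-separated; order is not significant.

Subexpression sizes:
  S → 6
  ρ[b/g](S) → 6
  σ[e<=8](ρ[b/g](S)) → 6

== RESULT ==
b | e
3 | 4
3 | 4
5 | 1
6 | 5
6 | 7
9 | 7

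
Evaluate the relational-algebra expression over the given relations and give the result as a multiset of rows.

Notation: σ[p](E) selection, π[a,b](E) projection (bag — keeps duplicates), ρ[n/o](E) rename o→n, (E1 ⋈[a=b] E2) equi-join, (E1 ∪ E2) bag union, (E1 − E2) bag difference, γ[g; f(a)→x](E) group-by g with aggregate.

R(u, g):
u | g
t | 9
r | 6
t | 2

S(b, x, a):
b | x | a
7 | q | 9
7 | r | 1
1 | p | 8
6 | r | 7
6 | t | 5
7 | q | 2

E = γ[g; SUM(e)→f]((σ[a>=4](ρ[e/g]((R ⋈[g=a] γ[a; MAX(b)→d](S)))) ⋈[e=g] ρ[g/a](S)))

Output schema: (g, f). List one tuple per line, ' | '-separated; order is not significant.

Stepwise |·|:
  R → 3
  S → 6
  γ[a; MAX(b)→d](S) → 6
  (R ⋈[g=a] γ[a; MAX(b)→d](S)) → 2
  ρ[e/g]((R ⋈[g=a] γ[a; MAX(b)→d](S))) → 2
  σ[a>=4](ρ[e/g]((R ⋈[g=a] γ[a; MAX(b)→d](S)))) → 1
  S → 6
  ρ[g/a](S) → 6
  (σ[a>=4](ρ[e/g]((R ⋈[g=a] γ[a; MAX(b)→d](S)))) ⋈[e=g] ρ[g/a](S)) → 1
  γ[g; SUM(e)→f]((σ[a>=4](ρ[e/g]((R ⋈[g=a] γ[a; MAX(b)→d](S)))) ⋈[e=g] ρ[g/a](S))) → 1

== RESULT ==
g | f
9 | 9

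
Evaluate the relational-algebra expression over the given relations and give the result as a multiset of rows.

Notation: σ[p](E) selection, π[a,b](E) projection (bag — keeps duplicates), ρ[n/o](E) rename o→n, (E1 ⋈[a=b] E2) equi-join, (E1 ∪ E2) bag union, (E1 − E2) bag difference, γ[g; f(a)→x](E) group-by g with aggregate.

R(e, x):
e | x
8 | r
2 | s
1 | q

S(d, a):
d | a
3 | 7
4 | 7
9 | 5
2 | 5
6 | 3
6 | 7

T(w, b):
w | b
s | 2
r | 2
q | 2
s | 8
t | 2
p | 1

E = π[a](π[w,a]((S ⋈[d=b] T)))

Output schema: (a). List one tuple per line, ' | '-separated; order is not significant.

Stepwise |·|:
  S → 6
  T → 6
  (S ⋈[d=b] T) → 4
  π[w,a]((S ⋈[d=b] T)) → 4
  π[a](π[w,a]((S ⋈[d=b] T))) → 4

== RESULT ==
a
5
5
5
5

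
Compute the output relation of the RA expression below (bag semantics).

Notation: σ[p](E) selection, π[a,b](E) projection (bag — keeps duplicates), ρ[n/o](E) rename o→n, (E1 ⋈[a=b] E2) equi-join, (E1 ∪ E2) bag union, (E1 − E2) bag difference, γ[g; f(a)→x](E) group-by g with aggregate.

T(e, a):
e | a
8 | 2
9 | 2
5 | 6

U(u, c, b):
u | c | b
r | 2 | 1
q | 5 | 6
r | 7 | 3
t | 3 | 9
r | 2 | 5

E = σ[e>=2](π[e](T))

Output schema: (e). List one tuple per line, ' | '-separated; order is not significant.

Stepwise |·|:
  T → 3
  π[e](T) → 3
  σ[e>=2](π[e](T)) → 3

== RESULT ==
e
5
8
9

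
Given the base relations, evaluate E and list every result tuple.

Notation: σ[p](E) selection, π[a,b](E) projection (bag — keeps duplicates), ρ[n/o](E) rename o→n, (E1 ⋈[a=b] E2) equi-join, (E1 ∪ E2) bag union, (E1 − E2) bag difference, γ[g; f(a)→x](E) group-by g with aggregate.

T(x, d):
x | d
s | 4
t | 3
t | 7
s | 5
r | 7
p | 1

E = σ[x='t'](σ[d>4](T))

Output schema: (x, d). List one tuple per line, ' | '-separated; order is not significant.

Row counts bottom-up:
  T → 6
  σ[d>4](T) → 3
  σ[x='t'](σ[d>4](T)) → 1

== RESULT ==
x | d
t | 7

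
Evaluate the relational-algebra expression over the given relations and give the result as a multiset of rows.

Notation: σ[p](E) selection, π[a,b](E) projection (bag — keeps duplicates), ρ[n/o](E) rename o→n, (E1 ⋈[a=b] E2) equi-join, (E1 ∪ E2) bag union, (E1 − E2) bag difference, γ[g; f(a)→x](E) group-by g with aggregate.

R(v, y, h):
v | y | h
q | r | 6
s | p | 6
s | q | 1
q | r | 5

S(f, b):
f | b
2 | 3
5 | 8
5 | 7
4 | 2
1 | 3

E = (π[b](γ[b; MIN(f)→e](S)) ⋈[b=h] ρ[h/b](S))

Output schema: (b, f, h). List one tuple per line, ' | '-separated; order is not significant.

Per-node cardinality:
  S → 5
  γ[b; MIN(f)→e](S) → 4
  π[b](γ[b; MIN(f)→e](S)) → 4
  S → 5
  ρ[h/b](S) → 5
  (π[b](γ[b; MIN(f)→e](S)) ⋈[b=h] ρ[h/b](S)) → 5

== RESULT ==
b | f | h
2 | 4 | 2
3 | 1 | 3
3 | 2 | 3
7 | 5 | 7
8 | 5 | 8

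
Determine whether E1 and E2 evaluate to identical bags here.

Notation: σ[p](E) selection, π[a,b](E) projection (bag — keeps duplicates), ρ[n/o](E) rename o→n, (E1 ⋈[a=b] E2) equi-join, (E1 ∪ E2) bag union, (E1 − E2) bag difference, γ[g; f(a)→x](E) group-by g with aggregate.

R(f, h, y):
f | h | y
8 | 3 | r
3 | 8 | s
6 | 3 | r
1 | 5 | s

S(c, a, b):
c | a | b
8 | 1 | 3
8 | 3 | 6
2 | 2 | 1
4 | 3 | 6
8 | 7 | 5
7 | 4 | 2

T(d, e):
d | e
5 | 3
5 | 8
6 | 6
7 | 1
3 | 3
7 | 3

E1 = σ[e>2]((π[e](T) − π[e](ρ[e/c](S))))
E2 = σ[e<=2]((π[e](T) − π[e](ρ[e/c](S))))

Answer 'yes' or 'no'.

E1 stepwise |·|:
  T → 6
  π[e](T) → 6
  S → 6
  ρ[e/c](S) → 6
  π[e](ρ[e/c](S)) → 6
  (π[e](T) − π[e](ρ[e/c](S))) → 5
  σ[e>2]((π[e](T) − π[e](ρ[e/c](S)))) → 4
E2 stepwise |·|:
  T → 6
  π[e](T) → 6
  S → 6
  ρ[e/c](S) → 6
  π[e](ρ[e/c](S)) → 6
  (π[e](T) − π[e](ρ[e/c](S))) → 5
  σ[e<=2]((π[e](T) − π[e](ρ[e/c](S)))) → 1

E1 result:
e
3
3
3
6
E2 result:
e
1
Witness: (6,) appears 1× in E1 but 0× in E2.

no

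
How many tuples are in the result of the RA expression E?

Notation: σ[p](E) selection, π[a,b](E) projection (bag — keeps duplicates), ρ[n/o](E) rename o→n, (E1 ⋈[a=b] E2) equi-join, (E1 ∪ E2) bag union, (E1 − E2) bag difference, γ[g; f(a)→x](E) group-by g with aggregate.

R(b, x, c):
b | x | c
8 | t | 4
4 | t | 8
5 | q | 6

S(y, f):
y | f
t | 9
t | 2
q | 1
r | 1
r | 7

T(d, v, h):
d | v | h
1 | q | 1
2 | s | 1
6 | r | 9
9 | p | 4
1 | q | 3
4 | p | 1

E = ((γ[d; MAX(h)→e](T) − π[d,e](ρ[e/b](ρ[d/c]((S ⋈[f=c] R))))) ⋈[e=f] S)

Subexpression sizes:
  T → 6
  γ[d; MAX(h)→e](T) → 5
  S → 5
  R → 3
  (S ⋈[f=c] R) → 0
  ρ[d/c]((S ⋈[f=c] R)) → 0
  ρ[e/b](ρ[d/c]((S ⋈[f=c] R))) → 0
  π[d,e](ρ[e/b](ρ[d/c]((S ⋈[f=c] R)))) → 0
  (γ[d; MAX(h)→e](T) − π[d,e](ρ[e/b](ρ[d/c]((S ⋈[f=c] R))))) → 5
  S → 5
  ((γ[d; MAX(h)→e](T) − π[d,e](ρ[e/b](ρ[d/c]((S ⋈[f=c] R))))) ⋈[e=f] S) → 5

|E| = 5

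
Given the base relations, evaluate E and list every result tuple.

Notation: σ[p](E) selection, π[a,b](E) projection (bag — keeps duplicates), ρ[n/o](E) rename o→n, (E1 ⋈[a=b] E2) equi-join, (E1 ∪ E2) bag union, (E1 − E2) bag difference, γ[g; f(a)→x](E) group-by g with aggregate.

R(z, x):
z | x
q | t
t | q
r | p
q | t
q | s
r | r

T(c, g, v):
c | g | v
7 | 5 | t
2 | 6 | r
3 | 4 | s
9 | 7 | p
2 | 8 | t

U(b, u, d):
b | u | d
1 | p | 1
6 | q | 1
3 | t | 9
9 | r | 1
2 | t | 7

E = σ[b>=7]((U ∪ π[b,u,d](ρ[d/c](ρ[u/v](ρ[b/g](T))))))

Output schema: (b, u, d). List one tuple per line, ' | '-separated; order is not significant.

Subexpression sizes:
  U → 5
  T → 5
  ρ[b/g](T) → 5
  ρ[u/v](ρ[b/g](T)) → 5
  ρ[d/c](ρ[u/v](ρ[b/g](T))) → 5
  π[b,u,d](ρ[d/c](ρ[u/v](ρ[b/g](T)))) → 5
  (U ∪ π[b,u,d](ρ[d/c](ρ[u/v](ρ[b/g](T))))) → 10
  σ[b>=7]((U ∪ π[b,u,d](ρ[d/c](ρ[u/v](ρ[b/g](T)))))) → 3

== RESULT ==
b | u | d
7 | p | 9
8 | t | 2
9 | r | 1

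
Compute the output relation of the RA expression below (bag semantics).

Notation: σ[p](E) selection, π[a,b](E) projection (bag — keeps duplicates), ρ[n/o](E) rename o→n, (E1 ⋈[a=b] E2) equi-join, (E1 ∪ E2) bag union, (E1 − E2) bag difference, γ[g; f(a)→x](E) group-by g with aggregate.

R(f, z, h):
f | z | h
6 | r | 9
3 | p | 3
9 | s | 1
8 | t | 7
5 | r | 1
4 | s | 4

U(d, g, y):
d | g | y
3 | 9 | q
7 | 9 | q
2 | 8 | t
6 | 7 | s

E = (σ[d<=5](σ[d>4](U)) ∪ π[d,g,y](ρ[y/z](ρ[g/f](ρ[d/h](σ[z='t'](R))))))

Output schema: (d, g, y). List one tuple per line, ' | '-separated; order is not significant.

Per-node cardinality:
  U → 4
  σ[d>4](U) → 2
  σ[d<=5](σ[d>4](U)) → 0
  R → 6
  σ[z='t'](R) → 1
  ρ[d/h](σ[z='t'](R)) → 1
  ρ[g/f](ρ[d/h](σ[z='t'](R))) → 1
  ρ[y/z](ρ[g/f](ρ[d/h](σ[z='t'](R)))) → 1
  π[d,g,y](ρ[y/z](ρ[g/f](ρ[d/h](σ[z='t'](R))))) → 1
  (σ[d<=5](σ[d>4](U)) ∪ π[d,g,y](ρ[y/z](ρ[g/f](ρ[d/h](σ[z='t'](R)))))) → 1

== RESULT ==
d | g | y
7 | 8 | t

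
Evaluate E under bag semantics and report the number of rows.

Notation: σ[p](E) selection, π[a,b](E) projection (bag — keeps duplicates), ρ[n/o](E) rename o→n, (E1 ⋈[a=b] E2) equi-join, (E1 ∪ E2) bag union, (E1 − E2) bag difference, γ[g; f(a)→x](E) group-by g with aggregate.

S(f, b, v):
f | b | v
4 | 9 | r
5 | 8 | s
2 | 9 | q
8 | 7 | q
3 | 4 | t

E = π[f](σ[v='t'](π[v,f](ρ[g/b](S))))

Subexpression sizes:
  S → 5
  ρ[g/b](S) → 5
  π[v,f](ρ[g/b](S)) → 5
  σ[v='t'](π[v,f](ρ[g/b](S))) → 1
  π[f](σ[v='t'](π[v,f](ρ[g/b](S)))) → 1

|E| = 1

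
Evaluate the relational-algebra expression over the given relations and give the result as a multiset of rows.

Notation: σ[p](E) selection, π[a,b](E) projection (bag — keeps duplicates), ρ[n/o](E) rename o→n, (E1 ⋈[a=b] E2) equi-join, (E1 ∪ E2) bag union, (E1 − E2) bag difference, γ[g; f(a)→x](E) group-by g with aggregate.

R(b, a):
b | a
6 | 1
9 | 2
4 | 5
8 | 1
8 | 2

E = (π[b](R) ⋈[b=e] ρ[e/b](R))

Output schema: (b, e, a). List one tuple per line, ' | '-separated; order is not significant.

Per-node cardinality:
  R → 5
  π[b](R) → 5
  R → 5
  ρ[e/b](R) → 5
  (π[b](R) ⋈[b=e] ρ[e/b](R)) → 7

== RESULT ==
b | e | a
4 | 4 | 5
6 | 6 | 1
8 | 8 | 1
8 | 8 | 1
8 | 8 | 2
8 | 8 | 2
9 | 9 | 2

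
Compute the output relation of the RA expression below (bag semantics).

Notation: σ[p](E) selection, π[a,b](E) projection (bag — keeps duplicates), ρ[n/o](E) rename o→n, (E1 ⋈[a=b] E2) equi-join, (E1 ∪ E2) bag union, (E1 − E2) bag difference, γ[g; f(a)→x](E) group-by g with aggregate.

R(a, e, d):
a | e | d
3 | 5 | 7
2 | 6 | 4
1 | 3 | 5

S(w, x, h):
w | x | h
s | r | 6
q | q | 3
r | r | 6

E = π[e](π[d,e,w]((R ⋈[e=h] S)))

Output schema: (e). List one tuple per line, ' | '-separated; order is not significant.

Subexpression sizes:
  R → 3
  S → 3
  (R ⋈[e=h] S) → 3
  π[d,e,w]((R ⋈[e=h] S)) → 3
  π[e](π[d,e,w]((R ⋈[e=h] S))) → 3

== RESULT ==
e
3
6
6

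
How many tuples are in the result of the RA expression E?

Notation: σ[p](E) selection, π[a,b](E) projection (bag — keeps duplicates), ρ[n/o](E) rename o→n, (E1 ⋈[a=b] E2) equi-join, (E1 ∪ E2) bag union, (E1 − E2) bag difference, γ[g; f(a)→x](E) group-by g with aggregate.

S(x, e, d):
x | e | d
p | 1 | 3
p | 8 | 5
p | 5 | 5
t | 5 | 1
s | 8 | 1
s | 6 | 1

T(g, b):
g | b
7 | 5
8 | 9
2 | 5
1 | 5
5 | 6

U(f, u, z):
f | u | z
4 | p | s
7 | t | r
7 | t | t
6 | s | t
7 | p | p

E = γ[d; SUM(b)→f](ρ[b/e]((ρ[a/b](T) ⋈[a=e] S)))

Row counts bottom-up:
  T → 5
  ρ[a/b](T) → 5
  S → 6
  (ρ[a/b](T) ⋈[a=e] S) → 7
  ρ[b/e]((ρ[a/b](T) ⋈[a=e] S)) → 7
  γ[d; SUM(b)→f](ρ[b/e]((ρ[a/b](T) ⋈[a=e] S))) → 2

|E| = 2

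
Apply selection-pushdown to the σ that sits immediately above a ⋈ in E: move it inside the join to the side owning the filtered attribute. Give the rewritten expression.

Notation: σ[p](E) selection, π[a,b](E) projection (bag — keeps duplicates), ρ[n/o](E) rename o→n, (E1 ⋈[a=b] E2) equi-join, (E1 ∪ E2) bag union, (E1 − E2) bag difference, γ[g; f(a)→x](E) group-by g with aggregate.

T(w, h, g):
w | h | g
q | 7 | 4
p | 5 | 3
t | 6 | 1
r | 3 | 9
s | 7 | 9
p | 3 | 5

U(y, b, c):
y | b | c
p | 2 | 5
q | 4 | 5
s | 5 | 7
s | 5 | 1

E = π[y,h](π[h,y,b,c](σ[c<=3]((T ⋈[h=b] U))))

σ filters on c, owned by the right side.
E' = π[y,h](π[h,y,b,c]((T ⋈[h=b] σ[c<=3](U))))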